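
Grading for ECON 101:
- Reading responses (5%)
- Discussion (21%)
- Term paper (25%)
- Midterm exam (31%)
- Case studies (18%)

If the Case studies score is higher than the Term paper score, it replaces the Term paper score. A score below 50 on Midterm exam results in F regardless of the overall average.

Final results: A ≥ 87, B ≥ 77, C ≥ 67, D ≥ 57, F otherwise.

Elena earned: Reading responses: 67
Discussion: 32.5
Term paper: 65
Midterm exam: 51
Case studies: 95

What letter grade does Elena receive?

Case studies (95) > Term paper (65), so Term paper counts as 95.
Midterm exam score 51 ≥ 50: minimum met.
Weighted total:
  Reading responses 67 × 0.05 = 3.35
  Discussion 32.5 × 0.21 = 6.825
  Term paper 95 × 0.25 = 23.75
  Midterm exam 51 × 0.31 = 15.81
  Case studies 95 × 0.18 = 17.1
Sum = 66.835
66.835 is ≥ 57 and < 67 → D

D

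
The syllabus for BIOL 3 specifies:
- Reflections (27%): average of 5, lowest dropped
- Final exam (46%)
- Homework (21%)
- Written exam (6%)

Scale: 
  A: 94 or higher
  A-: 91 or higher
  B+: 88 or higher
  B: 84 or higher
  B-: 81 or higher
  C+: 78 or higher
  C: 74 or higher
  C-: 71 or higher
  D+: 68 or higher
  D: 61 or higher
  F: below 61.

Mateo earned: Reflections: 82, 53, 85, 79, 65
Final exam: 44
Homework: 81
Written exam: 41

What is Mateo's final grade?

Reflections: drop 53 → average of remaining 4 = 311/4 = 77.75
Weighted total:
  Reflections 77.75 × 0.27 = 20.9925
  Final exam 44 × 0.46 = 20.24
  Homework 81 × 0.21 = 17.01
  Written exam 41 × 0.06 = 2.46
Sum = 60.7025
60.7025 < 61 → F

F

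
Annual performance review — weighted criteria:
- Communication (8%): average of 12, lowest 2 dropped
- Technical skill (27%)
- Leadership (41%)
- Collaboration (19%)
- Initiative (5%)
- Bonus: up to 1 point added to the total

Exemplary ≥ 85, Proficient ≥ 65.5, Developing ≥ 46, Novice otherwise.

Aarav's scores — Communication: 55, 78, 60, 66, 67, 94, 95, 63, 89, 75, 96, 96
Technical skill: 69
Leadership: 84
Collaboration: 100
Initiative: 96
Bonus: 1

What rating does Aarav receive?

Proficient

Communication: drop 55, 60 → average of remaining 10 = 819/10 = 81.9
Weighted total:
  Communication 81.9 × 0.08 = 6.552
  Technical skill 69 × 0.27 = 18.63
  Leadership 84 × 0.41 = 34.44
  Collaboration 100 × 0.19 = 19
  Initiative 96 × 0.05 = 4.8
Sum = 83.422
Bonus: 83.422 + 1 = 84.422
84.422 is ≥ 65.5 and < 85 → Proficient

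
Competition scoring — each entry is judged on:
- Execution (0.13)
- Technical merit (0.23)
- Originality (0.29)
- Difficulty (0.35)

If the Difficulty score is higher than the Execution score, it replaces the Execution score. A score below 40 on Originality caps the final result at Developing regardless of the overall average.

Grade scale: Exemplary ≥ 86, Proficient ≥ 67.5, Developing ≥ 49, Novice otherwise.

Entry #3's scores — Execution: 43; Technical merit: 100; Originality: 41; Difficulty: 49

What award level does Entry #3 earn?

Difficulty (49) > Execution (43), so Execution counts as 49.
Originality score 41 ≥ 40: minimum met.
Weighted total:
  Execution 49 × 0.13 = 6.37
  Technical merit 100 × 0.23 = 23
  Originality 41 × 0.29 = 11.89
  Difficulty 49 × 0.35 = 17.15
Sum = 58.41
58.41 is ≥ 49 and < 67.5 → Developing

Developing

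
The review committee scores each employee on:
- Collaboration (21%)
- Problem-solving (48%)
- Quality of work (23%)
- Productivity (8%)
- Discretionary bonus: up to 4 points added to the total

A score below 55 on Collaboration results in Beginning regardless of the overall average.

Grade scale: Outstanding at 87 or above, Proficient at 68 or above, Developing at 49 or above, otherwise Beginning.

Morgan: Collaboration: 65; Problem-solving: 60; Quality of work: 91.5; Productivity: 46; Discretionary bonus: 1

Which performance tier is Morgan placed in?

Proficient

Collaboration score 65 ≥ 55: minimum met.
Weighted total:
  Collaboration 65 × 0.21 = 13.65
  Problem-solving 60 × 0.48 = 28.8
  Quality of work 91.5 × 0.23 = 21.045
  Productivity 46 × 0.08 = 3.68
Sum = 67.175
Discretionary bonus: 67.175 + 1 = 68.175
68.175 is ≥ 68 and < 87 → Proficient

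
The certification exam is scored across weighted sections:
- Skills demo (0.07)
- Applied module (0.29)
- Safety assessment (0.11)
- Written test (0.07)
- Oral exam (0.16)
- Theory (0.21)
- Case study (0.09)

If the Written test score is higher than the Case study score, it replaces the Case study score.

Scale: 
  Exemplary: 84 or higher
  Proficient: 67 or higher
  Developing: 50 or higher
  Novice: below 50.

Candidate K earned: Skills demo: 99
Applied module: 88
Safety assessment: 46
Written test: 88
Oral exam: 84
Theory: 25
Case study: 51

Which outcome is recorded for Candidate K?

Written test (88) > Case study (51), so Case study counts as 88.
Weighted total:
  Skills demo 99 × 0.07 = 6.93
  Applied module 88 × 0.29 = 25.52
  Safety assessment 46 × 0.11 = 5.06
  Written test 88 × 0.07 = 6.16
  Oral exam 84 × 0.16 = 13.44
  Theory 25 × 0.21 = 5.25
  Case study 88 × 0.09 = 7.92
Sum = 70.28
70.28 is ≥ 67 and < 84 → Proficient

Proficient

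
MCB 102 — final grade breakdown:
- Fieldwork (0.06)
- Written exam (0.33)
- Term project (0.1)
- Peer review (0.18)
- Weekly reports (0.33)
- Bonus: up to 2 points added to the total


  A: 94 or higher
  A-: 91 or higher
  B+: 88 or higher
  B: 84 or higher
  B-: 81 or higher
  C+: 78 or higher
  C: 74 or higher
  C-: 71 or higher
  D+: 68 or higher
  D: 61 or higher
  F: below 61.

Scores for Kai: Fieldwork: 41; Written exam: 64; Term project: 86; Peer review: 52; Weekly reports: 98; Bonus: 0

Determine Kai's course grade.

C-

Weighted total:
  Fieldwork 41 × 0.06 = 2.46
  Written exam 64 × 0.33 = 21.12
  Term project 86 × 0.1 = 8.6
  Peer review 52 × 0.18 = 9.36
  Weekly reports 98 × 0.33 = 32.34
Sum = 73.88
Bonus: 73.88 + 0 = 73.88
73.88 is ≥ 71 and < 74 → C-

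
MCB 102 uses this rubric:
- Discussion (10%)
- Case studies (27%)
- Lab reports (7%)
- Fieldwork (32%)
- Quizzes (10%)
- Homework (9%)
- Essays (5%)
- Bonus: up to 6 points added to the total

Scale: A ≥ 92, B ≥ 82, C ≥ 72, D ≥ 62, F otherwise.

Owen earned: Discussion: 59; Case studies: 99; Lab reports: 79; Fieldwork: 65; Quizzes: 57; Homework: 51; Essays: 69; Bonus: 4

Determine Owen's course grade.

C

Weighted total:
  Discussion 59 × 0.1 = 5.9
  Case studies 99 × 0.27 = 26.73
  Lab reports 79 × 0.07 = 5.53
  Fieldwork 65 × 0.32 = 20.8
  Quizzes 57 × 0.1 = 5.7
  Homework 51 × 0.09 = 4.59
  Essays 69 × 0.05 = 3.45
Sum = 72.7
Bonus: 72.7 + 4 = 76.7
76.7 is ≥ 72 and < 82 → C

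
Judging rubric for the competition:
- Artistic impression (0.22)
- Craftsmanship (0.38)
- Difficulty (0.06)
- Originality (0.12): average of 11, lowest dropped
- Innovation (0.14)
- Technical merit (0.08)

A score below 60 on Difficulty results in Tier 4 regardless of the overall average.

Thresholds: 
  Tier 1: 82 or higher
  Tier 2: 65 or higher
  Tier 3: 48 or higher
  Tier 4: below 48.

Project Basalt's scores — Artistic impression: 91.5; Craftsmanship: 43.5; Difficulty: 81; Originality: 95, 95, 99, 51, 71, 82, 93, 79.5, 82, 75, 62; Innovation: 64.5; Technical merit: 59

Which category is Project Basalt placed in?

Originality: drop 51 → average of remaining 10 = 833.5/10 = 83.35
Difficulty score 81 ≥ 60: minimum met.
Weighted total:
  Artistic impression 91.5 × 0.22 = 20.13
  Craftsmanship 43.5 × 0.38 = 16.53
  Difficulty 81 × 0.06 = 4.86
  Originality 83.35 × 0.12 = 10.002
  Innovation 64.5 × 0.14 = 9.03
  Technical merit 59 × 0.08 = 4.72
Sum = 65.272
65.272 is ≥ 65 and < 82 → Tier 2

Tier 2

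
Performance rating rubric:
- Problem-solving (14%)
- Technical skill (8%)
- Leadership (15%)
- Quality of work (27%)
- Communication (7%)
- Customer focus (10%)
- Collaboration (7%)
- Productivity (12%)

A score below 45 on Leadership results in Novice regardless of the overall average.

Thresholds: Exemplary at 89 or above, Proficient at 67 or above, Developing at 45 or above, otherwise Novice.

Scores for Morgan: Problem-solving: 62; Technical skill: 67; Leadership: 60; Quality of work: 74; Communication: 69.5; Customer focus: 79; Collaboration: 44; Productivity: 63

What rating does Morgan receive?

Developing

Leadership score 60 ≥ 45: minimum met.
Weighted total:
  Problem-solving 62 × 0.14 = 8.68
  Technical skill 67 × 0.08 = 5.36
  Leadership 60 × 0.15 = 9
  Quality of work 74 × 0.27 = 19.98
  Communication 69.5 × 0.07 = 4.865
  Customer focus 79 × 0.1 = 7.9
  Collaboration 44 × 0.07 = 3.08
  Productivity 63 × 0.12 = 7.56
Sum = 66.425
66.425 is ≥ 45 and < 67 → Developing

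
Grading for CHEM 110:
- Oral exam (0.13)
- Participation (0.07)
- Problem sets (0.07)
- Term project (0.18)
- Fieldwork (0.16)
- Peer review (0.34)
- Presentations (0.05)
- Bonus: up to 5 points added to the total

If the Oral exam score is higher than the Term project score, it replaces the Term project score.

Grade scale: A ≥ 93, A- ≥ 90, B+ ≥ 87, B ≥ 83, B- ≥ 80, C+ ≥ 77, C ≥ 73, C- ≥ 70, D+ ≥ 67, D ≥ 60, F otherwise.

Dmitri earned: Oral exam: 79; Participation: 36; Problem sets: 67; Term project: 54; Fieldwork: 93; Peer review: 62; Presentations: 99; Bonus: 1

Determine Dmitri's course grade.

Oral exam (79) > Term project (54), so Term project counts as 79.
Weighted total:
  Oral exam 79 × 0.13 = 10.27
  Participation 36 × 0.07 = 2.52
  Problem sets 67 × 0.07 = 4.69
  Term project 79 × 0.18 = 14.22
  Fieldwork 93 × 0.16 = 14.88
  Peer review 62 × 0.34 = 21.08
  Presentations 99 × 0.05 = 4.95
Sum = 72.61
Bonus: 72.61 + 1 = 73.61
73.61 is ≥ 73 and < 77 → C

C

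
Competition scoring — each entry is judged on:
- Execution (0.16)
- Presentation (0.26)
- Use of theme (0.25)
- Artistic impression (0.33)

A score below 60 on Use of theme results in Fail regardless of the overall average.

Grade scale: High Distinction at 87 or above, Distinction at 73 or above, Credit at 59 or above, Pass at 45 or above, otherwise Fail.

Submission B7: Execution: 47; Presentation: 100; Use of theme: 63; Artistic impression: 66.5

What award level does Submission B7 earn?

Credit

Use of theme score 63 ≥ 60: minimum met.
Weighted total:
  Execution 47 × 0.16 = 7.52
  Presentation 100 × 0.26 = 26
  Use of theme 63 × 0.25 = 15.75
  Artistic impression 66.5 × 0.33 = 21.945
Sum = 71.215
71.215 is ≥ 59 and < 73 → Credit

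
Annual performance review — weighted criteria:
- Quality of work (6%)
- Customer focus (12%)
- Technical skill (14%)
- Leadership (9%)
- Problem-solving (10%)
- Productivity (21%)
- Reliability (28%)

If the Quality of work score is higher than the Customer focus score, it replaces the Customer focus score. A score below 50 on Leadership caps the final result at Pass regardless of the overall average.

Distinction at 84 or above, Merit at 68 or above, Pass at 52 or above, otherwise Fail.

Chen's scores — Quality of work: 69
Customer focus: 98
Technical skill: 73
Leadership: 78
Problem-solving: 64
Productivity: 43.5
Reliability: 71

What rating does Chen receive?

Quality of work (69) ≤ Customer focus (98), so Customer focus stays at 98.
Leadership score 78 ≥ 50: minimum met.
Weighted total:
  Quality of work 69 × 0.06 = 4.14
  Customer focus 98 × 0.12 = 11.76
  Technical skill 73 × 0.14 = 10.22
  Leadership 78 × 0.09 = 7.02
  Problem-solving 64 × 0.1 = 6.4
  Productivity 43.5 × 0.21 = 9.135
  Reliability 71 × 0.28 = 19.88
Sum = 68.555
68.555 is ≥ 68 and < 84 → Merit

Merit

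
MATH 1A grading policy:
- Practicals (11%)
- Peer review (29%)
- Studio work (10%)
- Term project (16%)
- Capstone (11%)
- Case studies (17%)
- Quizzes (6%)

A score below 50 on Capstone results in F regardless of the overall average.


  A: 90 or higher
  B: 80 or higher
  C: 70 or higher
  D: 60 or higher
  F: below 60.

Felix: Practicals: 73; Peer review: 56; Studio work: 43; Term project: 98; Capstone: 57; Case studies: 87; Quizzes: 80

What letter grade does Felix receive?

Capstone score 57 ≥ 50: minimum met.
Weighted total:
  Practicals 73 × 0.11 = 8.03
  Peer review 56 × 0.29 = 16.24
  Studio work 43 × 0.1 = 4.3
  Term project 98 × 0.16 = 15.68
  Capstone 57 × 0.11 = 6.27
  Case studies 87 × 0.17 = 14.79
  Quizzes 80 × 0.06 = 4.8
Sum = 70.11
70.11 is ≥ 70 and < 80 → C

C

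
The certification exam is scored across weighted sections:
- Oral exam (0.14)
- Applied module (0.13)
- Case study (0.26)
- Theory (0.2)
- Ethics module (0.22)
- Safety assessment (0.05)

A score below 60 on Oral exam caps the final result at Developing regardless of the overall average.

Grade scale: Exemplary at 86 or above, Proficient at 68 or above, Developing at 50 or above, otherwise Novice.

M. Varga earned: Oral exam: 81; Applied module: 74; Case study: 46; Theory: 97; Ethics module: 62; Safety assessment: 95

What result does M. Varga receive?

Proficient

Oral exam score 81 ≥ 60: minimum met.
Weighted total:
  Oral exam 81 × 0.14 = 11.34
  Applied module 74 × 0.13 = 9.62
  Case study 46 × 0.26 = 11.96
  Theory 97 × 0.2 = 19.4
  Ethics module 62 × 0.22 = 13.64
  Safety assessment 95 × 0.05 = 4.75
Sum = 70.71
70.71 is ≥ 68 and < 86 → Proficient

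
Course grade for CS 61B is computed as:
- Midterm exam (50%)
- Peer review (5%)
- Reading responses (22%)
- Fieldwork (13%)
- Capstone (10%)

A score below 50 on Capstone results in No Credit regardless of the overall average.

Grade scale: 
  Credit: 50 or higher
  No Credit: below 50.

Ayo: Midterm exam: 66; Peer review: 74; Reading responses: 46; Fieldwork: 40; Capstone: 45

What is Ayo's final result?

Capstone score 45 < 50: minimum not met.
Weighted total:
  Midterm exam 66 × 0.5 = 33
  Peer review 74 × 0.05 = 3.7
  Reading responses 46 × 0.22 = 10.12
  Fieldwork 40 × 0.13 = 5.2
  Capstone 45 × 0.1 = 4.5
Sum = 56.52
Because the Capstone minimum was not met, the result is No Credit.

No Credit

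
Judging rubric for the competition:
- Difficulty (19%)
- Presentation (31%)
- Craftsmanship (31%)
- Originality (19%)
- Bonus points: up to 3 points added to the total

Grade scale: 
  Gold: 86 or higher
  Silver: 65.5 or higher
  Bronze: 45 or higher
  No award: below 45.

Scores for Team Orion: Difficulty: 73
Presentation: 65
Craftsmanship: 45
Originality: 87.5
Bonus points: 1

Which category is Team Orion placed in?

Silver

Weighted total:
  Difficulty 73 × 0.19 = 13.87
  Presentation 65 × 0.31 = 20.15
  Craftsmanship 45 × 0.31 = 13.95
  Originality 87.5 × 0.19 = 16.625
Sum = 64.595
Bonus points: 64.595 + 1 = 65.595
65.595 is ≥ 65.5 and < 86 → Silver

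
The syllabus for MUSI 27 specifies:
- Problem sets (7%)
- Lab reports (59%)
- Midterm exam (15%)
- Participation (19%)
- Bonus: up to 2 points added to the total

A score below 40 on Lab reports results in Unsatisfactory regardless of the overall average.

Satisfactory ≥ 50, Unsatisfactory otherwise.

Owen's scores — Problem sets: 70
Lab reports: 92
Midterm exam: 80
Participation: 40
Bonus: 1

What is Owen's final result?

Lab reports score 92 ≥ 40: minimum met.
Weighted total:
  Problem sets 70 × 0.07 = 4.9
  Lab reports 92 × 0.59 = 54.28
  Midterm exam 80 × 0.15 = 12
  Participation 40 × 0.19 = 7.6
Sum = 78.78
Bonus: 78.78 + 1 = 79.78
79.78 ≥ 50 → Satisfactory

Satisfactory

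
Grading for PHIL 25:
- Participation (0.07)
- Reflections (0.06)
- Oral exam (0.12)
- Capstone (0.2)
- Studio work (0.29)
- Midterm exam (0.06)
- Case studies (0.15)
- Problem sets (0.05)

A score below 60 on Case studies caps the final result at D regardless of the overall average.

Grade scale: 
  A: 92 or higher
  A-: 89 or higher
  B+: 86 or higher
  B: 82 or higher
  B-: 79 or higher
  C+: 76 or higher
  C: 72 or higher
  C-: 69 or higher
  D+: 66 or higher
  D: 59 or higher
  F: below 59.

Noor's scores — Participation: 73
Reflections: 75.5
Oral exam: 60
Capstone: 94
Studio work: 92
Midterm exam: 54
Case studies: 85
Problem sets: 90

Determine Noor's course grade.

B

Case studies score 85 ≥ 60: minimum met.
Weighted total:
  Participation 73 × 0.07 = 5.11
  Reflections 75.5 × 0.06 = 4.53
  Oral exam 60 × 0.12 = 7.2
  Capstone 94 × 0.2 = 18.8
  Studio work 92 × 0.29 = 26.68
  Midterm exam 54 × 0.06 = 3.24
  Case studies 85 × 0.15 = 12.75
  Problem sets 90 × 0.05 = 4.5
Sum = 82.81
82.81 is ≥ 82 and < 86 → B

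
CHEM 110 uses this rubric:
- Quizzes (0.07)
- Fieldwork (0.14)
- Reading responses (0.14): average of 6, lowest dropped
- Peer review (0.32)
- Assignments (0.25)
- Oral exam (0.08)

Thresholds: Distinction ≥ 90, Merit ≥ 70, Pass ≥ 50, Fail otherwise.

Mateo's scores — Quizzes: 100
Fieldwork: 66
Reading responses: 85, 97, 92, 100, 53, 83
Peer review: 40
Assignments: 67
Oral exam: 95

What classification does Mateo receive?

Pass

Reading responses: drop 53 → average of remaining 5 = 457/5 = 91.4
Weighted total:
  Quizzes 100 × 0.07 = 7
  Fieldwork 66 × 0.14 = 9.24
  Reading responses 91.4 × 0.14 = 12.796
  Peer review 40 × 0.32 = 12.8
  Assignments 67 × 0.25 = 16.75
  Oral exam 95 × 0.08 = 7.6
Sum = 66.186
66.186 is ≥ 50 and < 70 → Pass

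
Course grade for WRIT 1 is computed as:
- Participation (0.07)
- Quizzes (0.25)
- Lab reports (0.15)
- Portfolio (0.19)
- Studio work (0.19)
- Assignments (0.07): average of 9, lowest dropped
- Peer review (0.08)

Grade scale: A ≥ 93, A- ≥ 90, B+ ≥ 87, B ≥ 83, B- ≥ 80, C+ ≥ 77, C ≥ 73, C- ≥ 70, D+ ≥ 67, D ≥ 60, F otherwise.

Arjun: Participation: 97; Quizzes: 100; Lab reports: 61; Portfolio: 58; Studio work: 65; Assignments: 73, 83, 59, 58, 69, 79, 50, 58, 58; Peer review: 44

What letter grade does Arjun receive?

C-

Assignments: drop 50 → average of remaining 8 = 537/8 = 67.125
Weighted total:
  Participation 97 × 0.07 = 6.79
  Quizzes 100 × 0.25 = 25
  Lab reports 61 × 0.15 = 9.15
  Portfolio 58 × 0.19 = 11.02
  Studio work 65 × 0.19 = 12.35
  Assignments 67.125 × 0.07 = 4.69875
  Peer review 44 × 0.08 = 3.52
Sum = 72.52875
72.52875 is ≥ 70 and < 73 → C-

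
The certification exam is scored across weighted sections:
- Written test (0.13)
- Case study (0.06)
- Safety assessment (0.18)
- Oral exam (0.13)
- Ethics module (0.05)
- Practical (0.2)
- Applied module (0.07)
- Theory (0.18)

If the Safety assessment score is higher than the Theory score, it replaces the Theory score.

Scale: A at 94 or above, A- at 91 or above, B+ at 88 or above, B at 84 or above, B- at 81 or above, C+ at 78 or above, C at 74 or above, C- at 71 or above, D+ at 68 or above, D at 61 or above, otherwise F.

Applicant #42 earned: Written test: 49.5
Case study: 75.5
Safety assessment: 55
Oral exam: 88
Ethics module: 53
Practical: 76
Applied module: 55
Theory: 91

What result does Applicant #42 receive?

D+

Safety assessment (55) ≤ Theory (91), so Theory stays at 91.
Weighted total:
  Written test 49.5 × 0.13 = 6.435
  Case study 75.5 × 0.06 = 4.53
  Safety assessment 55 × 0.18 = 9.9
  Oral exam 88 × 0.13 = 11.44
  Ethics module 53 × 0.05 = 2.65
  Practical 76 × 0.2 = 15.2
  Applied module 55 × 0.07 = 3.85
  Theory 91 × 0.18 = 16.38
Sum = 70.385
70.385 is ≥ 68 and < 71 → D+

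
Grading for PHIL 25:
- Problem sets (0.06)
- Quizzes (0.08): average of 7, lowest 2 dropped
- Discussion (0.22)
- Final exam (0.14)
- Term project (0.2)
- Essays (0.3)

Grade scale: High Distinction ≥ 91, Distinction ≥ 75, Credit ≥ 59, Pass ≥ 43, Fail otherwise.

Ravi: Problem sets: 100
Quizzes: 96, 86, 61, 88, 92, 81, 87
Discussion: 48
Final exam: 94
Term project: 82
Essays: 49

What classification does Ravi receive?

Quizzes: drop 61, 81 → average of remaining 5 = 449/5 = 89.8
Weighted total:
  Problem sets 100 × 0.06 = 6
  Quizzes 89.8 × 0.08 = 7.184
  Discussion 48 × 0.22 = 10.56
  Final exam 94 × 0.14 = 13.16
  Term project 82 × 0.2 = 16.4
  Essays 49 × 0.3 = 14.7
Sum = 68.004
68.004 is ≥ 59 and < 75 → Credit

Credit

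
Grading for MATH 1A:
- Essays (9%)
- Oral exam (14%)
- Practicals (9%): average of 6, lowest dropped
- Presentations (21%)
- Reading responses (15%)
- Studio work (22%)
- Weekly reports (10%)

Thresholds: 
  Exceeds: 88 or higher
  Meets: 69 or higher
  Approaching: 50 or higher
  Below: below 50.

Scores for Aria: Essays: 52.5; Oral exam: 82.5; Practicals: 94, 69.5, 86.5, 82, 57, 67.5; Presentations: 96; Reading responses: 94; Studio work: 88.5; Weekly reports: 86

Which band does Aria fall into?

Meets

Practicals: drop 57 → average of remaining 5 = 399.5/5 = 79.9
Weighted total:
  Essays 52.5 × 0.09 = 4.725
  Oral exam 82.5 × 0.14 = 11.55
  Practicals 79.9 × 0.09 = 7.191
  Presentations 96 × 0.21 = 20.16
  Reading responses 94 × 0.15 = 14.1
  Studio work 88.5 × 0.22 = 19.47
  Weekly reports 86 × 0.1 = 8.6
Sum = 85.796
85.796 is ≥ 69 and < 88 → Meets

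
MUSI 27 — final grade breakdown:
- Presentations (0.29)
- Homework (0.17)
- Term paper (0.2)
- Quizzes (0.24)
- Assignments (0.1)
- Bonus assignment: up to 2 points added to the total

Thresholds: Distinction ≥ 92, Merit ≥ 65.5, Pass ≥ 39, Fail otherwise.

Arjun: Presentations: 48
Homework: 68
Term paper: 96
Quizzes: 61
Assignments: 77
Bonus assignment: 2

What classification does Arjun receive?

Weighted total:
  Presentations 48 × 0.29 = 13.92
  Homework 68 × 0.17 = 11.56
  Term paper 96 × 0.2 = 19.2
  Quizzes 61 × 0.24 = 14.64
  Assignments 77 × 0.1 = 7.7
Sum = 67.02
Bonus assignment: 67.02 + 2 = 69.02
69.02 is ≥ 65.5 and < 92 → Merit

Merit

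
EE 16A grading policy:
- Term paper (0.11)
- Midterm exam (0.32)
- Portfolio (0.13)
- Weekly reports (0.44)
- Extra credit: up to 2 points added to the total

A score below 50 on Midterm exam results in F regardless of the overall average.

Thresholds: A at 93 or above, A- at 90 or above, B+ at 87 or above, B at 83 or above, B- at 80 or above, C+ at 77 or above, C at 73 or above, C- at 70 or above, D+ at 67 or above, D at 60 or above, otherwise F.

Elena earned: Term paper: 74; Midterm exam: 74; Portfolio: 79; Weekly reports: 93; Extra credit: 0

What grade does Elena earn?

Midterm exam score 74 ≥ 50: minimum met.
Weighted total:
  Term paper 74 × 0.11 = 8.14
  Midterm exam 74 × 0.32 = 23.68
  Portfolio 79 × 0.13 = 10.27
  Weekly reports 93 × 0.44 = 40.92
Sum = 83.01
Extra credit: 83.01 + 0 = 83.01
83.01 is ≥ 83 and < 87 → B

B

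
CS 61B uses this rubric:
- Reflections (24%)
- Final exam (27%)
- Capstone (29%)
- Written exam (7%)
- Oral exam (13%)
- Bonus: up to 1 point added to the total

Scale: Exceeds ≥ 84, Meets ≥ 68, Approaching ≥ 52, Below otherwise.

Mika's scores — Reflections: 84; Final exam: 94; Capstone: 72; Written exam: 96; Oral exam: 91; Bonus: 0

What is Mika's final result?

Exceeds

Weighted total:
  Reflections 84 × 0.24 = 20.16
  Final exam 94 × 0.27 = 25.38
  Capstone 72 × 0.29 = 20.88
  Written exam 96 × 0.07 = 6.72
  Oral exam 91 × 0.13 = 11.83
Sum = 84.97
Bonus: 84.97 + 0 = 84.97
84.97 ≥ 84 → Exceeds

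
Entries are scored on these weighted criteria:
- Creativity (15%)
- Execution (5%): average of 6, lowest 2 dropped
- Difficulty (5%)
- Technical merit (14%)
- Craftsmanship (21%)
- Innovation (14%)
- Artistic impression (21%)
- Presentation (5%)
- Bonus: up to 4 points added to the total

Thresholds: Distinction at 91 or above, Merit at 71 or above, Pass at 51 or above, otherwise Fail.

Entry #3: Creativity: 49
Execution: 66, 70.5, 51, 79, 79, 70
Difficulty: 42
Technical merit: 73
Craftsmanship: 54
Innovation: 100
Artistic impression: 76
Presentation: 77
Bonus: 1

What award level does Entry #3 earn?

Execution: drop 51, 66 → average of remaining 4 = 298.5/4 = 74.625
Weighted total:
  Creativity 49 × 0.15 = 7.35
  Execution 74.625 × 0.05 = 3.73125
  Difficulty 42 × 0.05 = 2.1
  Technical merit 73 × 0.14 = 10.22
  Craftsmanship 54 × 0.21 = 11.34
  Innovation 100 × 0.14 = 14
  Artistic impression 76 × 0.21 = 15.96
  Presentation 77 × 0.05 = 3.85
Sum = 68.55125
Bonus: 68.55125 + 1 = 69.55125
69.55125 is ≥ 51 and < 71 → Pass

Pass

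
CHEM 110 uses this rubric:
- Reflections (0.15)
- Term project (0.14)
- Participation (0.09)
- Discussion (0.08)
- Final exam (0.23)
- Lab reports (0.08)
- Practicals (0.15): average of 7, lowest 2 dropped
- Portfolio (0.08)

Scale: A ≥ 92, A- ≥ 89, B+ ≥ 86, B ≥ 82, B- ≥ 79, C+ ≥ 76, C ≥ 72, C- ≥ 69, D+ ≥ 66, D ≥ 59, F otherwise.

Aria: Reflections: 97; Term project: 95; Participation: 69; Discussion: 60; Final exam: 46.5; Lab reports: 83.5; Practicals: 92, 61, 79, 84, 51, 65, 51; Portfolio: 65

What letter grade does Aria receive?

C

Practicals: drop 51, 51 → average of remaining 5 = 381/5 = 76.2
Weighted total:
  Reflections 97 × 0.15 = 14.55
  Term project 95 × 0.14 = 13.3
  Participation 69 × 0.09 = 6.21
  Discussion 60 × 0.08 = 4.8
  Final exam 46.5 × 0.23 = 10.695
  Lab reports 83.5 × 0.08 = 6.68
  Practicals 76.2 × 0.15 = 11.43
  Portfolio 65 × 0.08 = 5.2
Sum = 72.865
72.865 is ≥ 72 and < 76 → C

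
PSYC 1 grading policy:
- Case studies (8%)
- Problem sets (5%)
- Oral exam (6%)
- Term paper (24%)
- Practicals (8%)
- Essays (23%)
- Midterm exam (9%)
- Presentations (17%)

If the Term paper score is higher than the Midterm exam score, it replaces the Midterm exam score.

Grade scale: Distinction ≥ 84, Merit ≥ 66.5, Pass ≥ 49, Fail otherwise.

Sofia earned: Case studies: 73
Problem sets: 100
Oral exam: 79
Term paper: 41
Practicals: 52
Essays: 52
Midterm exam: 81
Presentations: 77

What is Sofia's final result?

Term paper (41) ≤ Midterm exam (81), so Midterm exam stays at 81.
Weighted total:
  Case studies 73 × 0.08 = 5.84
  Problem sets 100 × 0.05 = 5
  Oral exam 79 × 0.06 = 4.74
  Term paper 41 × 0.24 = 9.84
  Practicals 52 × 0.08 = 4.16
  Essays 52 × 0.23 = 11.96
  Midterm exam 81 × 0.09 = 7.29
  Presentations 77 × 0.17 = 13.09
Sum = 61.92
61.92 is ≥ 49 and < 66.5 → Pass

Pass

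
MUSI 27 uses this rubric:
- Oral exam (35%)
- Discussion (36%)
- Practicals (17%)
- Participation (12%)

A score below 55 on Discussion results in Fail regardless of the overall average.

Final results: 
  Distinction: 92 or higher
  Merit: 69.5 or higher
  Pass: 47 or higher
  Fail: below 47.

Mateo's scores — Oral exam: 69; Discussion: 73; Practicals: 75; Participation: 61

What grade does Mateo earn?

Discussion score 73 ≥ 55: minimum met.
Weighted total:
  Oral exam 69 × 0.35 = 24.15
  Discussion 73 × 0.36 = 26.28
  Practicals 75 × 0.17 = 12.75
  Participation 61 × 0.12 = 7.32
Sum = 70.5
70.5 is ≥ 69.5 and < 92 → Merit

Merit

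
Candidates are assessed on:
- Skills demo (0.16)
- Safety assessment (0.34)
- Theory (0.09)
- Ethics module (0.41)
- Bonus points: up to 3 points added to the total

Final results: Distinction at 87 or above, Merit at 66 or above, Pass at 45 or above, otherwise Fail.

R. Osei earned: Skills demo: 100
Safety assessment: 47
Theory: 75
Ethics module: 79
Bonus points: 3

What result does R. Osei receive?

Weighted total:
  Skills demo 100 × 0.16 = 16
  Safety assessment 47 × 0.34 = 15.98
  Theory 75 × 0.09 = 6.75
  Ethics module 79 × 0.41 = 32.39
Sum = 71.12
Bonus points: 71.12 + 3 = 74.12
74.12 is ≥ 66 and < 87 → Merit

Merit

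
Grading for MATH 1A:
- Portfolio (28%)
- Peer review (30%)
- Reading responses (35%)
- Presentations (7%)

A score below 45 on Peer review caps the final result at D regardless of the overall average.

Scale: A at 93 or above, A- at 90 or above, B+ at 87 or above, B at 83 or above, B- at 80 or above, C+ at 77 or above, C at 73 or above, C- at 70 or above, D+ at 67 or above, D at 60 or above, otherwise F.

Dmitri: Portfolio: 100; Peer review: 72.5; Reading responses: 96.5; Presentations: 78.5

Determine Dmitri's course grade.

B+

Peer review score 72.5 ≥ 45: minimum met.
Weighted total:
  Portfolio 100 × 0.28 = 28
  Peer review 72.5 × 0.3 = 21.75
  Reading responses 96.5 × 0.35 = 33.775
  Presentations 78.5 × 0.07 = 5.495
Sum = 89.02
89.02 is ≥ 87 and < 90 → B+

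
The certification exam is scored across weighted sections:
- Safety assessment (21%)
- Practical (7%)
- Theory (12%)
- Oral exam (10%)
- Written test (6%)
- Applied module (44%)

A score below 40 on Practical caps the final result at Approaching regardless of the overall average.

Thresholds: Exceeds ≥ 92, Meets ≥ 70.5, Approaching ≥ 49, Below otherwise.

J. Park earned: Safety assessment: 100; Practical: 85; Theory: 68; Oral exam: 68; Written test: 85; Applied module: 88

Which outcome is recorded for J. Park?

Practical score 85 ≥ 40: minimum met.
Weighted total:
  Safety assessment 100 × 0.21 = 21
  Practical 85 × 0.07 = 5.95
  Theory 68 × 0.12 = 8.16
  Oral exam 68 × 0.1 = 6.8
  Written test 85 × 0.06 = 5.1
  Applied module 88 × 0.44 = 38.72
Sum = 85.73
85.73 is ≥ 70.5 and < 92 → Meets

Meets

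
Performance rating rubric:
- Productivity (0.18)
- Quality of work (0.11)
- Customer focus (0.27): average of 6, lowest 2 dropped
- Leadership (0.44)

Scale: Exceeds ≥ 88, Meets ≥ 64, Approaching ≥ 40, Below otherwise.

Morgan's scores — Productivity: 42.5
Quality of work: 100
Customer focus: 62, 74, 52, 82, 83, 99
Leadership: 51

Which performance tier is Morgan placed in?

Approaching

Customer focus: drop 52, 62 → average of remaining 4 = 338/4 = 84.5
Weighted total:
  Productivity 42.5 × 0.18 = 7.65
  Quality of work 100 × 0.11 = 11
  Customer focus 84.5 × 0.27 = 22.815
  Leadership 51 × 0.44 = 22.44
Sum = 63.905
63.905 is ≥ 40 and < 64 → Approaching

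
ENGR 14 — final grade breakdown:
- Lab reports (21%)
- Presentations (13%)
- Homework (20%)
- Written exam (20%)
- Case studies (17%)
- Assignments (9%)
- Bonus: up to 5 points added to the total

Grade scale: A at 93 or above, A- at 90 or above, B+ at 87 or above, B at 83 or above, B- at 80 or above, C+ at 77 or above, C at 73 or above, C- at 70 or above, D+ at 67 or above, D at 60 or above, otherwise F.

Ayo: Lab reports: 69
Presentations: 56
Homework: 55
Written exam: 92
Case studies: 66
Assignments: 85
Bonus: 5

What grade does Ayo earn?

C

Weighted total:
  Lab reports 69 × 0.21 = 14.49
  Presentations 56 × 0.13 = 7.28
  Homework 55 × 0.2 = 11
  Written exam 92 × 0.2 = 18.4
  Case studies 66 × 0.17 = 11.22
  Assignments 85 × 0.09 = 7.65
Sum = 70.04
Bonus: 70.04 + 5 = 75.04
75.04 is ≥ 73 and < 77 → C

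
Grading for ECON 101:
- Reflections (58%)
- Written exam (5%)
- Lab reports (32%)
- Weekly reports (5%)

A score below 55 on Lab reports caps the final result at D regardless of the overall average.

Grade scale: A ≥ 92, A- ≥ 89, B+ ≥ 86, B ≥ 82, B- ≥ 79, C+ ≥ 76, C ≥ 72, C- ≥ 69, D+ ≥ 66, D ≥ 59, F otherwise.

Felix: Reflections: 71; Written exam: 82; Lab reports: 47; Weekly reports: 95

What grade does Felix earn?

D

Lab reports score 47 < 55: minimum not met.
Weighted total:
  Reflections 71 × 0.58 = 41.18
  Written exam 82 × 0.05 = 4.1
  Lab reports 47 × 0.32 = 15.04
  Weekly reports 95 × 0.05 = 4.75
Sum = 65.07
65.07 would be D; cap at D applies → D.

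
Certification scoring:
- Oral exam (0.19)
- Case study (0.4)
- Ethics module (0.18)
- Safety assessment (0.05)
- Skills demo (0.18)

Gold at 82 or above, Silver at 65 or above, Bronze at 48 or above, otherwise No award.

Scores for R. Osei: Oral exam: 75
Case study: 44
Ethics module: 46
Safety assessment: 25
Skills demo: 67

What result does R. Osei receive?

Weighted total:
  Oral exam 75 × 0.19 = 14.25
  Case study 44 × 0.4 = 17.6
  Ethics module 46 × 0.18 = 8.28
  Safety assessment 25 × 0.05 = 1.25
  Skills demo 67 × 0.18 = 12.06
Sum = 53.44
53.44 is ≥ 48 and < 65 → Bronze

Bronze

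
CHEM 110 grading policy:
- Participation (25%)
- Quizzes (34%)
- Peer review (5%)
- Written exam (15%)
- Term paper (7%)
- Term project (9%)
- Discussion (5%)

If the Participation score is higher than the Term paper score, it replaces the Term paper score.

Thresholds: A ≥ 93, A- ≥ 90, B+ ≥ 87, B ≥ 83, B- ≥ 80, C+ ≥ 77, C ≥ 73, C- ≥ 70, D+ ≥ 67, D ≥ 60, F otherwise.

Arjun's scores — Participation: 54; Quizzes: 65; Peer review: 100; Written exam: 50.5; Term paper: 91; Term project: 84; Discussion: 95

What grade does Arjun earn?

D

Participation (54) ≤ Term paper (91), so Term paper stays at 91.
Weighted total:
  Participation 54 × 0.25 = 13.5
  Quizzes 65 × 0.34 = 22.1
  Peer review 100 × 0.05 = 5
  Written exam 50.5 × 0.15 = 7.575
  Term paper 91 × 0.07 = 6.37
  Term project 84 × 0.09 = 7.56
  Discussion 95 × 0.05 = 4.75
Sum = 66.855
66.855 is ≥ 60 and < 67 → D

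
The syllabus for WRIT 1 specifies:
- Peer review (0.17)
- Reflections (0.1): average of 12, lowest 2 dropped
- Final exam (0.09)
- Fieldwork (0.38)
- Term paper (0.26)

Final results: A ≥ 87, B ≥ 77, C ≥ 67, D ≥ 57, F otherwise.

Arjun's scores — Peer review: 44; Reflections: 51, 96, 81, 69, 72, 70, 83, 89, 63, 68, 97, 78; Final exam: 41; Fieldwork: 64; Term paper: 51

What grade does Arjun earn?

Reflections: drop 51, 63 → average of remaining 10 = 803/10 = 80.3
Weighted total:
  Peer review 44 × 0.17 = 7.48
  Reflections 80.3 × 0.1 = 8.03
  Final exam 41 × 0.09 = 3.69
  Fieldwork 64 × 0.38 = 24.32
  Term paper 51 × 0.26 = 13.26
Sum = 56.78
56.78 < 57 → F

F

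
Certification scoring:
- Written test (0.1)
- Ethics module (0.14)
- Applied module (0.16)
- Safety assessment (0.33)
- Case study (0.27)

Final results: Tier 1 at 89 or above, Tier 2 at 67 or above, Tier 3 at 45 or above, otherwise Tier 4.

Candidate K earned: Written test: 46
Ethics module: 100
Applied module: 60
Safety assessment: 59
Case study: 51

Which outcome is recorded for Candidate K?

Weighted total:
  Written test 46 × 0.1 = 4.6
  Ethics module 100 × 0.14 = 14
  Applied module 60 × 0.16 = 9.6
  Safety assessment 59 × 0.33 = 19.47
  Case study 51 × 0.27 = 13.77
Sum = 61.44
61.44 is ≥ 45 and < 67 → Tier 3

Tier 3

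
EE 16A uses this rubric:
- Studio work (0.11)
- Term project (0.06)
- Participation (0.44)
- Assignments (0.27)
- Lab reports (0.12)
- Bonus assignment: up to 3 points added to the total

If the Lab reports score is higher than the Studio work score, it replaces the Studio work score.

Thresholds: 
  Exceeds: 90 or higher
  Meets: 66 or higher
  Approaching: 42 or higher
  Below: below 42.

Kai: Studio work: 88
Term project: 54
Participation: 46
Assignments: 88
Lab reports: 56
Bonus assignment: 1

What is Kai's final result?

Lab reports (56) ≤ Studio work (88), so Studio work stays at 88.
Weighted total:
  Studio work 88 × 0.11 = 9.68
  Term project 54 × 0.06 = 3.24
  Participation 46 × 0.44 = 20.24
  Assignments 88 × 0.27 = 23.76
  Lab reports 56 × 0.12 = 6.72
Sum = 63.64
Bonus assignment: 63.64 + 1 = 64.64
64.64 is ≥ 42 and < 66 → Approaching

Approaching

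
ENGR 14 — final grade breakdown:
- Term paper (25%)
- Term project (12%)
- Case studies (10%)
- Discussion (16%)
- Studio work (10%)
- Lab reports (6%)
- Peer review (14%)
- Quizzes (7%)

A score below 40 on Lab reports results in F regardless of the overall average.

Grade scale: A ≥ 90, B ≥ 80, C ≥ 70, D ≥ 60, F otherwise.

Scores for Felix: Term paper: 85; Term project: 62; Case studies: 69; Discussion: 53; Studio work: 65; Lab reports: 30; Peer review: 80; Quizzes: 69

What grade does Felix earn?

F

Lab reports score 30 < 40: minimum not met.
Weighted total:
  Term paper 85 × 0.25 = 21.25
  Term project 62 × 0.12 = 7.44
  Case studies 69 × 0.1 = 6.9
  Discussion 53 × 0.16 = 8.48
  Studio work 65 × 0.1 = 6.5
  Lab reports 30 × 0.06 = 1.8
  Peer review 80 × 0.14 = 11.2
  Quizzes 69 × 0.07 = 4.83
Sum = 68.4
Because the Lab reports minimum was not met, the result is F.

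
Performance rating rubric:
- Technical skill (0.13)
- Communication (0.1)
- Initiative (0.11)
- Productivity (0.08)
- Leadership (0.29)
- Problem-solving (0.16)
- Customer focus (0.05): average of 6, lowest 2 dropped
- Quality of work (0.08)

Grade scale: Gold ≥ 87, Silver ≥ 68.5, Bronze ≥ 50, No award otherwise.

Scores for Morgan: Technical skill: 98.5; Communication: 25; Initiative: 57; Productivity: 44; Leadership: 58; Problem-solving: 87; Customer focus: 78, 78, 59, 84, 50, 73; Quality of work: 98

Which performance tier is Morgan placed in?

Customer focus: drop 50, 59 → average of remaining 4 = 313/4 = 78.25
Weighted total:
  Technical skill 98.5 × 0.13 = 12.805
  Communication 25 × 0.1 = 2.5
  Initiative 57 × 0.11 = 6.27
  Productivity 44 × 0.08 = 3.52
  Leadership 58 × 0.29 = 16.82
  Problem-solving 87 × 0.16 = 13.92
  Customer focus 78.25 × 0.05 = 3.9125
  Quality of work 98 × 0.08 = 7.84
Sum = 67.5875
67.5875 is ≥ 50 and < 68.5 → Bronze

Bronze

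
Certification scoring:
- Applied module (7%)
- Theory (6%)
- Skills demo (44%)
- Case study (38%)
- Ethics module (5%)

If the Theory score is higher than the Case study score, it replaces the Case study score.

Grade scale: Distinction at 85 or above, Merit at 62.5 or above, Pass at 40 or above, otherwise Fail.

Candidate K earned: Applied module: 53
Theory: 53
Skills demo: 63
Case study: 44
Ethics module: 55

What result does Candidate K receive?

Theory (53) > Case study (44), so Case study counts as 53.
Weighted total:
  Applied module 53 × 0.07 = 3.71
  Theory 53 × 0.06 = 3.18
  Skills demo 63 × 0.44 = 27.72
  Case study 53 × 0.38 = 20.14
  Ethics module 55 × 0.05 = 2.75
Sum = 57.5
57.5 is ≥ 40 and < 62.5 → Pass

Pass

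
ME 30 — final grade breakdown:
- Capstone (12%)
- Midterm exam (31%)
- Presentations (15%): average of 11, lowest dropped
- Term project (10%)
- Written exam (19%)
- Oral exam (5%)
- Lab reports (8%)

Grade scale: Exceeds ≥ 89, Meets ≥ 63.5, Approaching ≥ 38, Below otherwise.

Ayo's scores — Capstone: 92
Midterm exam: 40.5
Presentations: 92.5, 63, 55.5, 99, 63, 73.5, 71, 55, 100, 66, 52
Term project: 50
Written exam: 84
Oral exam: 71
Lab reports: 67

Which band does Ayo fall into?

Presentations: drop 52 → average of remaining 10 = 738.5/10 = 73.85
Weighted total:
  Capstone 92 × 0.12 = 11.04
  Midterm exam 40.5 × 0.31 = 12.555
  Presentations 73.85 × 0.15 = 11.0775
  Term project 50 × 0.1 = 5
  Written exam 84 × 0.19 = 15.96
  Oral exam 71 × 0.05 = 3.55
  Lab reports 67 × 0.08 = 5.36
Sum = 64.5425
64.5425 is ≥ 63.5 and < 89 → Meets

Meets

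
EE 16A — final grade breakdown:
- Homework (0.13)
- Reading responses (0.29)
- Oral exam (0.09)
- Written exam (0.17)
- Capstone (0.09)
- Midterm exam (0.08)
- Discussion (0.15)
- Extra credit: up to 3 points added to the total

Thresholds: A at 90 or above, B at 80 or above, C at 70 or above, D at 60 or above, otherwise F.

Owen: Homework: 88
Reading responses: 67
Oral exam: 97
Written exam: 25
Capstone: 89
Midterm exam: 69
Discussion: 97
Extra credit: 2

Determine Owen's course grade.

Weighted total:
  Homework 88 × 0.13 = 11.44
  Reading responses 67 × 0.29 = 19.43
  Oral exam 97 × 0.09 = 8.73
  Written exam 25 × 0.17 = 4.25
  Capstone 89 × 0.09 = 8.01
  Midterm exam 69 × 0.08 = 5.52
  Discussion 97 × 0.15 = 14.55
Sum = 71.93
Extra credit: 71.93 + 2 = 73.93
73.93 is ≥ 70 and < 80 → C

C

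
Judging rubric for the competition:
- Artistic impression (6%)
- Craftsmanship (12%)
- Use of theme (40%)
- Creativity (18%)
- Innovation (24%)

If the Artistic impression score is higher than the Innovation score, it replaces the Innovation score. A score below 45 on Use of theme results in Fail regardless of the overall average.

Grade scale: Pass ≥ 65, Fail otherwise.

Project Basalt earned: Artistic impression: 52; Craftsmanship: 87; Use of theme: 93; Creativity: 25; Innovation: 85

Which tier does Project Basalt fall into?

Pass

Artistic impression (52) ≤ Innovation (85), so Innovation stays at 85.
Use of theme score 93 ≥ 45: minimum met.
Weighted total:
  Artistic impression 52 × 0.06 = 3.12
  Craftsmanship 87 × 0.12 = 10.44
  Use of theme 93 × 0.4 = 37.2
  Creativity 25 × 0.18 = 4.5
  Innovation 85 × 0.24 = 20.4
Sum = 75.66
75.66 ≥ 65 → Pass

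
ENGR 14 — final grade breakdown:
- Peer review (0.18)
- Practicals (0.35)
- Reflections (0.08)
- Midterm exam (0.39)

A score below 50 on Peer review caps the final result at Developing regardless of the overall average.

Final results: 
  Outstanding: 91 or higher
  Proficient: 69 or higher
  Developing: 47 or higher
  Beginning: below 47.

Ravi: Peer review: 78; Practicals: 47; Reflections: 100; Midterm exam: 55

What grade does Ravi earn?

Developing

Peer review score 78 ≥ 50: minimum met.
Weighted total:
  Peer review 78 × 0.18 = 14.04
  Practicals 47 × 0.35 = 16.45
  Reflections 100 × 0.08 = 8
  Midterm exam 55 × 0.39 = 21.45
Sum = 59.94
59.94 is ≥ 47 and < 69 → Developing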